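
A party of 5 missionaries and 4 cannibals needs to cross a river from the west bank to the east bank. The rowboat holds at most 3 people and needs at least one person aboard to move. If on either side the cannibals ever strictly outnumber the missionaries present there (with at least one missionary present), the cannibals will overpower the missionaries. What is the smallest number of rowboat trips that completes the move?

Counting alone: each trip to the east bank takes at most 3 across and each return brings at least 1 back, so after t trips out (and t−1 returns) at most 3t − (t−1) of the 9 are across; that first reaches 9 at t = 4, so at least 7 crossings are needed.
The plan below uses exactly 7 crossings, so it is optimal:
1. 3 cannibals → the east bank.  (the west bank: 5M 1C; the east bank: 0M 3C)
2. 1 cannibal ← the west bank.  (the west bank: 5M 2C; the east bank: 0M 2C)
3. 3 missionaries → the east bank.  (the west bank: 2M 2C; the east bank: 3M 2C)
4. 1 missionary ← the west bank.  (the west bank: 3M 2C; the east bank: 2M 2C)
5. 2 missionaries and 1 cannibal → the east bank.  (the west bank: 1M 1C; the east bank: 4M 3C)
6. 1 missionary ← the west bank.  (the west bank: 2M 1C; the east bank: 3M 3C)
7. 2 missionaries and 1 cannibal → the east bank.  (the west bank: 0M 0C; the east bank: 5M 4C)

7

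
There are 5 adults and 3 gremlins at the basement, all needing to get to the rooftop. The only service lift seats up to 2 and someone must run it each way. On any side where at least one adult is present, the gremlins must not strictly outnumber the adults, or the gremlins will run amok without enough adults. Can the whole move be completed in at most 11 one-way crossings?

Counting alone: each trip to the rooftop takes at most 2 across and each return brings at least 1 back, so after t trips out (and t−1 returns) at most 2t − (t−1) of the 8 are across; that first reaches 8 at t = 7, so at least 13 crossings are needed.
Since 11 < 13, 11 crossings cannot be enough. (The shortest complete plan in fact takes 13:)
1. 2 gremlins → the rooftop.  (the basement: 5A 1G; the rooftop: 0A 2G)
2. 1 gremlin ← the basement.  (the basement: 5A 2G; the rooftop: 0A 1G)
3. 2 gremlins → the rooftop.  (the basement: 5A 0G; the rooftop: 0A 3G)
4. 1 gremlin ← the basement.  (the basement: 5A 1G; the rooftop: 0A 2G)
5. 2 adults → the rooftop.  (the basement: 3A 1G; the rooftop: 2A 2G)
6. 1 gremlin ← the basement.  (the basement: 3A 2G; the rooftop: 2A 1G)
7. 1 adult and 1 gremlin → the rooftop.  (the basement: 2A 1G; the rooftop: 3A 2G)
8. 1 gremlin ← the basement.  (the basement: 2A 2G; the rooftop: 3A 1G)
9. 2 gremlins → the rooftop.  (the basement: 2A 0G; the rooftop: 3A 3G)
10. 1 gremlin ← the basement.  (the basement: 2A 1G; the rooftop: 3A 2G)
11. 1 adult and 1 gremlin → the rooftop.  (the basement: 1A 0G; the rooftop: 4A 3G)
12. 1 gremlin ← the basement.  (the basement: 1A 1G; the rooftop: 4A 2G)
13. 1 adult and 1 gremlin → the rooftop.  (the basement: 0A 0G; the rooftop: 5A 3G)

No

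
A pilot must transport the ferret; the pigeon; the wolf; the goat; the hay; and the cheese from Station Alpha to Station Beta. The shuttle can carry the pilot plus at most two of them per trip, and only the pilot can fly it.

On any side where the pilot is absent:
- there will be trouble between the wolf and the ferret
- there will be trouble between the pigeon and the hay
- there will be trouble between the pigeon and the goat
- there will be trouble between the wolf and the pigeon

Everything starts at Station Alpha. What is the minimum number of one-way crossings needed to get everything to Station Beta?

7

Counting alone: the pilot can take at most 2 across per trip to Station Beta, so moving all 6 needs at least 3 loaded trips out, with a return between consecutive ones — at least 5 crossings.
The safety rule pushes this higher. Following every safe sequence of crossings, the most of the 6 that can be at Station Beta as the shuttle arrives there on crossing 5 is 5 — never all 6.
So no plan with fewer than 7 crossings exists, and this one achieves 7:
1. Pilot goes to Station Beta with the ferret and the pigeon.
2. Pilot goes back to Station Alpha alone.
3. Pilot goes to Station Beta with the cheese.
4. Pilot goes back to Station Alpha alone.
5. Pilot goes to Station Beta with the goat and the hay.
6. Pilot goes back to Station Alpha with the pigeon.
7. Pilot goes to Station Beta with the pigeon and the wolf.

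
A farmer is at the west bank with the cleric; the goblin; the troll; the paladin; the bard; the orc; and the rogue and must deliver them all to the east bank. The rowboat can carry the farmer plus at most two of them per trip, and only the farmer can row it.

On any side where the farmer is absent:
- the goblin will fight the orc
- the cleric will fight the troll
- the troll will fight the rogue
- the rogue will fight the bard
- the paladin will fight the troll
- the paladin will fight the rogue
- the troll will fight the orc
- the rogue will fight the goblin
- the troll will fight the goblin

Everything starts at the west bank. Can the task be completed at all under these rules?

Whatever the first load, the items left behind include a forbidden pair without the farmer. No opening move is safe, so no plan exists.

No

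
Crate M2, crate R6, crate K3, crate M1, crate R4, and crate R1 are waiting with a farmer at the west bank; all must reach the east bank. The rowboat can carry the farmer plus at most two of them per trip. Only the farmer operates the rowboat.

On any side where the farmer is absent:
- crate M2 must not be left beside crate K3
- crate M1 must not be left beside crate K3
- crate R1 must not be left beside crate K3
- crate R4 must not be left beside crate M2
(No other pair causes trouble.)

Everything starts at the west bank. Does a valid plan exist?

1. Farmer goes to the east bank with crate K3 and crate M2.  [the west bank: crate M1, crate R1, crate R4, crate R6 | the east bank: crate K3, crate M2]
2. Farmer goes back to the west bank with crate M2.  [the west bank: crate M1, crate M2, crate R1, crate R4, crate R6 | the east bank: crate K3]
3. Farmer goes to the east bank with crate M2 and crate R6.  [the west bank: crate M1, crate R1, crate R4 | the east bank: crate K3, crate M2, crate R6]
4. Farmer goes back to the west bank with crate K3.  [the west bank: crate K3, crate M1, crate R1, crate R4 | the east bank: crate M2, crate R6]
5. Farmer goes to the east bank with crate M1 and crate R1.  [the west bank: crate K3, crate R4 | the east bank: crate M1, crate M2, crate R1, crate R6]
6. Farmer goes back to the west bank alone.  [the west bank: crate K3, crate R4 | the east bank: crate M1, crate M2, crate R1, crate R6]
7. Farmer goes to the east bank with crate K3 and crate R4.  [the west bank: — | the east bank: crate K3, crate M1, crate M2, crate R1, crate R4, crate R6]

Yes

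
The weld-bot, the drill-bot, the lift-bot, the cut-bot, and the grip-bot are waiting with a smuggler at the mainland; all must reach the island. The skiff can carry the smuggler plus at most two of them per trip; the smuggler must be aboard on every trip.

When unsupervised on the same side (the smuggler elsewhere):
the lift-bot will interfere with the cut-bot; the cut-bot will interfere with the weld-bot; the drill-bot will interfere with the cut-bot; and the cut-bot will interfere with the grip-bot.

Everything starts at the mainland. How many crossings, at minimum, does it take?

7

Counting alone: the smuggler can take at most 2 across per trip to the island, so moving all 5 needs at least 3 loaded trips out, with a return between consecutive ones — at least 5 crossings.
The safety rule pushes this higher. Following every safe sequence of crossings, the most of the 5 that can be at the island as the skiff arrives there on crossing 5 is 4 — never all 5.
So no plan with fewer than 7 crossings exists, and this one achieves 7:
1. Smuggler goes to the island with the cut-bot.  [the mainland: the drill-bot, the grip-bot, the lift-bot, the weld-bot | the island: the cut-bot]
2. Smuggler goes back to the mainland alone.  [the mainland: the drill-bot, the grip-bot, the lift-bot, the weld-bot | the island: the cut-bot]
3. Smuggler goes to the island with the drill-bot and the weld-bot.  [the mainland: the grip-bot, the lift-bot | the island: the cut-bot, the drill-bot, the weld-bot]
4. Smuggler goes back to the mainland with the cut-bot.  [the mainland: the cut-bot, the grip-bot, the lift-bot | the island: the drill-bot, the weld-bot]
5. Smuggler goes to the island with the cut-bot and the lift-bot.  [the mainland: the grip-bot | the island: the cut-bot, the drill-bot, the lift-bot, the weld-bot]
6. Smuggler goes back to the mainland with the cut-bot.  [the mainland: the cut-bot, the grip-bot | the island: the drill-bot, the lift-bot, the weld-bot]
7. Smuggler goes to the island with the cut-bot and the grip-bot.  [the mainland: — | the island: the cut-bot, the drill-bot, the grip-bot, the lift-bot, the weld-bot]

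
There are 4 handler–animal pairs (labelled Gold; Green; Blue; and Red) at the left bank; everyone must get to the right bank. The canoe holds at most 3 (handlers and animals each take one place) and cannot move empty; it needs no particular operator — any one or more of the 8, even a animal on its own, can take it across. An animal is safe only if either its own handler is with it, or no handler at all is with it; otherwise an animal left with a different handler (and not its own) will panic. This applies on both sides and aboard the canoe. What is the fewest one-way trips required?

Counting alone: each trip to the right bank takes at most 3 across and each return brings at least 1 back, so after t trips out (and t−1 returns) at most 3t − (t−1) of the 8 are across; that first reaches 8 at t = 4, so at least 7 crossings are needed.
The safety rule pushes this higher. Following every safe sequence of crossings, the most of the 8 that can be at the right bank as the canoe arrives there on crossing 7 is 7 — never all 8.
So no plan with fewer than 9 crossings exists, and this one achieves 9:
1. animal Gold and handler Gold cross → the right bank.
2. handler Gold crosses ← the left bank.
3. animal Green, handler Gold, and handler Green cross → the right bank.
4. animal Gold and handler Gold cross ← the left bank.
5. handler Blue, handler Gold, and handler Red cross → the right bank.
6. animal Green crosses ← the left bank.
7. animal Gold and animal Green cross → the right bank.
8. animal Gold crosses ← the left bank.
9. animal Blue, animal Gold, and animal Red cross → the right bank.

9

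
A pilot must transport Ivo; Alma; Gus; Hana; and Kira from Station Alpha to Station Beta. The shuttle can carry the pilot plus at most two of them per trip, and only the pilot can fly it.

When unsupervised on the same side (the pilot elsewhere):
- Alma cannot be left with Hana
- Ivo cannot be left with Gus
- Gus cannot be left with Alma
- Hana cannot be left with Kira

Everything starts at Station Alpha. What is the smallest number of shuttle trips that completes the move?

7

Counting alone: the pilot can take at most 2 across per trip to Station Beta, so moving all 5 needs at least 3 loaded trips out, with a return between consecutive ones — at least 5 crossings.
The safety rule pushes this higher. Following every safe sequence of crossings, the most of the 5 that can be at Station Beta as the shuttle arrives there on crossing 5 is 4 — never all 5.
So no plan with fewer than 7 crossings exists, and this one achieves 7:
1. Pilot goes to Station Beta with Gus and Hana.  [Station Alpha: Alma, Ivo, Kira | Station Beta: Gus, Hana]
2. Pilot goes back to Station Alpha alone.  [Station Alpha: Alma, Ivo, Kira | Station Beta: Gus, Hana]
3. Pilot goes to Station Beta with Ivo.  [Station Alpha: Alma, Kira | Station Beta: Gus, Hana, Ivo]
4. Pilot goes back to Station Alpha with Gus.  [Station Alpha: Alma, Gus, Kira | Station Beta: Hana, Ivo]
5. Pilot goes to Station Beta with Alma and Kira.  [Station Alpha: Gus | Station Beta: Alma, Hana, Ivo, Kira]
6. Pilot goes back to Station Alpha with Hana.  [Station Alpha: Gus, Hana | Station Beta: Alma, Ivo, Kira]
7. Pilot goes to Station Beta with Gus and Hana.  [Station Alpha: — | Station Beta: Alma, Gus, Hana, Ivo, Kira]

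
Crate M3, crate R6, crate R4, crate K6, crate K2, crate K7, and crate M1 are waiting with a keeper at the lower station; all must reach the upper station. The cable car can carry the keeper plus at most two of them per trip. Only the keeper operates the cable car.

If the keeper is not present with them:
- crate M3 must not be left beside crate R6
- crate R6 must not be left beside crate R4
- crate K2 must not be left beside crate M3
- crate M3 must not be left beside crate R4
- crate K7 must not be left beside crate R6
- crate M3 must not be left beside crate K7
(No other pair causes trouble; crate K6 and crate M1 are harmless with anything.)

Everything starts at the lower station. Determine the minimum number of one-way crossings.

Counting alone: the keeper can take at most 2 across per trip to the upper station, so moving all 7 needs at least 4 loaded trips out, with a return between consecutive ones — at least 7 crossings.
The safety rule pushes this higher. Following every safe sequence of crossings, the most of the 7 that can be at the upper station as the cable car arrives there on crossings 7, 9 is 5, 6 respectively — never all 7.
So no plan with fewer than 11 crossings exists, and this one achieves 11:
1. Keeper goes to the upper station with crate M3 and crate R6.
2. Keeper goes back to the lower station with crate M3.
3. Keeper goes to the upper station with crate K6 and crate M3.
4. Keeper goes back to the lower station with crate M3.
5. Keeper goes to the upper station with crate K2 and crate M3.
6. Keeper goes back to the lower station with crate M3.
7. Keeper goes to the upper station with crate M1 and crate M3.
8. Keeper goes back to the lower station with crate M3.
9. Keeper goes to the upper station with crate K7 and crate R4.
10. Keeper goes back to the lower station with crate R6.
11. Keeper goes to the upper station with crate M3 and crate R6.

11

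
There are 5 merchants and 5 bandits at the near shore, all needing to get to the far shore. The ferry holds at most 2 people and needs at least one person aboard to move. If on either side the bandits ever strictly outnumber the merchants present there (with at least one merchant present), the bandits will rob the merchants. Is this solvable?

Following every safe sequence of crossings from the start, the most of the 10 that can be at the far shore as the ferry arrives there on crossings 1, 3, 5, 7 is 2, 3, 4, 5 respectively; the best ever achieved is 5 of 10.
From crossing 9 on, no configuration arises that was not already reachable earlier: only 13 distinct safe configurations (who is on which side, and where the ferry is) can ever be reached, none of them has everyone across, and every continuation just revisits them. They are: 0 merchants + 0 bandits across (ferry back at the start); 0 merchants + 1 bandit across (ferry there); 0 merchants + 1 bandit across (ferry back at the start); 0 merchants + 2 bandits across (ferry there); 0 merchants + 2 bandits across (ferry back at the start); 0 merchants + 3 bandits across (ferry there); 0 merchants + 3 bandits across (ferry back at the start); 0 merchants + 4 bandits across (ferry there); 0 merchants + 4 bandits across (ferry back at the start); 0 merchants + 5 bandits across (ferry there); 1 merchant + 1 bandit across (ferry there); 1 merchant + 1 bandit across (ferry back at the start); 2 merchants + 2 bandits across (ferry there). So no valid plan exists.

No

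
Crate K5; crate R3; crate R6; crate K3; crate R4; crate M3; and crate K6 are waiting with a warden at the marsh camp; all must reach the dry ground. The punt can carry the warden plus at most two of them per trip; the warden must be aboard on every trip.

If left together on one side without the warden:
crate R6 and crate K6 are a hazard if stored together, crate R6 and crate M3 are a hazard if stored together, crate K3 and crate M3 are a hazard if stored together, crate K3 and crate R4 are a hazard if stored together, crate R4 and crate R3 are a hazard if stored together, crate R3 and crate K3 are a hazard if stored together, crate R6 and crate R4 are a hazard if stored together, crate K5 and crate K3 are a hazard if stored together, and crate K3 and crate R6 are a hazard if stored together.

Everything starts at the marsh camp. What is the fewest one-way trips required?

impossible

Whatever the first load, the items left behind include a forbidden pair without the warden. No opening move is safe, so no plan exists.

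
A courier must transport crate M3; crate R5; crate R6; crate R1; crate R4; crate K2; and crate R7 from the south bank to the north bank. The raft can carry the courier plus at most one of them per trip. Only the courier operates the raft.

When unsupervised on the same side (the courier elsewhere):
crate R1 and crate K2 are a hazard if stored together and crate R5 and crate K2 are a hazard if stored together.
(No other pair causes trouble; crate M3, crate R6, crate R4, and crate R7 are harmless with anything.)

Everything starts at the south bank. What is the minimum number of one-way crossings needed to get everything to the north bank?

Counting alone: the courier can take at most 1 across per trip to the north bank, so moving all 7 needs at least 7 loaded trips out, with a return between consecutive ones — at least 13 crossings.
The safety rule pushes this higher. Following every safe sequence of crossings, the most of the 7 that can be at the north bank as the raft arrives there on crossing 13 is 6 — never all 7.
So no plan with fewer than 15 crossings exists, and this one achieves 15:
1. Courier goes to the north bank with crate K2.
2. Courier goes back to the south bank alone.
3. Courier goes to the north bank with crate M3.
4. Courier goes back to the south bank alone.
5. Courier goes to the north bank with crate R5.
6. Courier goes back to the south bank with crate K2.
7. Courier goes to the north bank with crate R1.
8. Courier goes back to the south bank alone.
9. Courier goes to the north bank with crate R6.
10. Courier goes back to the south bank alone.
11. Courier goes to the north bank with crate R4.
12. Courier goes back to the south bank alone.
13. Courier goes to the north bank with crate R7.
14. Courier goes back to the south bank alone.
15. Courier goes to the north bank with crate K2.

15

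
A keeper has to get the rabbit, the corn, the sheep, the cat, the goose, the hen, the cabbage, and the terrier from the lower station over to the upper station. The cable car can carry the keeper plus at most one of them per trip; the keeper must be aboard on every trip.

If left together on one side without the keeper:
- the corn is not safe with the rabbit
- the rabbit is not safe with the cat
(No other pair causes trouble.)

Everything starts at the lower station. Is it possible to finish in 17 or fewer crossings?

Yes — this plan uses 17 crossings (≤ 17):
1. Keeper goes to the upper station with the rabbit.  [the lower station: the cabbage, the cat, the corn, the goose, the hen, the sheep, the terrier | the upper station: the rabbit]
2. Keeper goes back to the lower station alone.  [the lower station: the cabbage, the cat, the corn, the goose, the hen, the sheep, the terrier | the upper station: the rabbit]
3. Keeper goes to the upper station with the corn.  [the lower station: the cabbage, the cat, the goose, the hen, the sheep, the terrier | the upper station: the corn, the rabbit]
4. Keeper goes back to the lower station with the rabbit.  [the lower station: the cabbage, the cat, the goose, the hen, the rabbit, the sheep, the terrier | the upper station: the corn]
5. Keeper goes to the upper station with the cat.  [the lower station: the cabbage, the goose, the hen, the rabbit, the sheep, the terrier | the upper station: the cat, the corn]
6. Keeper goes back to the lower station alone.  [the lower station: the cabbage, the goose, the hen, the rabbit, the sheep, the terrier | the upper station: the cat, the corn]
7. Keeper goes to the upper station with the sheep.  [the lower station: the cabbage, the goose, the hen, the rabbit, the terrier | the upper station: the cat, the corn, the sheep]
8. Keeper goes back to the lower station alone.  [the lower station: the cabbage, the goose, the hen, the rabbit, the terrier | the upper station: the cat, the corn, the sheep]
9. Keeper goes to the upper station with the goose.  [the lower station: the cabbage, the hen, the rabbit, the terrier | the upper station: the cat, the corn, the goose, the sheep]
10. Keeper goes back to the lower station alone.  [the lower station: the cabbage, the hen, the rabbit, the terrier | the upper station: the cat, the corn, the goose, the sheep]
11. Keeper goes to the upper station with the hen.  [the lower station: the cabbage, the rabbit, the terrier | the upper station: the cat, the corn, the goose, the hen, the sheep]
12. Keeper goes back to the lower station alone.  [the lower station: the cabbage, the rabbit, the terrier | the upper station: the cat, the corn, the goose, the hen, the sheep]
13. Keeper goes to the upper station with the cabbage.  [the lower station: the rabbit, the terrier | the upper station: the cabbage, the cat, the corn, the goose, the hen, the sheep]
14. Keeper goes back to the lower station alone.  [the lower station: the rabbit, the terrier | the upper station: the cabbage, the cat, the corn, the goose, the hen, the sheep]
15. Keeper goes to the upper station with the terrier.  [the lower station: the rabbit | the upper station: the cabbage, the cat, the corn, the goose, the hen, the sheep, the terrier]
16. Keeper goes back to the lower station alone.  [the lower station: the rabbit | the upper station: the cabbage, the cat, the corn, the goose, the hen, the sheep, the terrier]
17. Keeper goes to the upper station with the rabbit.  [the lower station: — | the upper station: the cabbage, the cat, the corn, the goose, the hen, the rabbit, the sheep, the terrier]

Yes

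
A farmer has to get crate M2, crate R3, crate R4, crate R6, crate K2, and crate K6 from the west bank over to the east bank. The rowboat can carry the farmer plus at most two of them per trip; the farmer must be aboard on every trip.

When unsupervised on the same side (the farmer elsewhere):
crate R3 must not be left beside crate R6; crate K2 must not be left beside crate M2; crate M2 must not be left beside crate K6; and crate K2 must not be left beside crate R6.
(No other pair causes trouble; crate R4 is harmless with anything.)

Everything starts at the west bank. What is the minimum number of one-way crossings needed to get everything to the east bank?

Counting alone: the farmer can take at most 2 across per trip to the east bank, so moving all 6 needs at least 3 loaded trips out, with a return between consecutive ones — at least 5 crossings.
The safety rule pushes this higher. Following every safe sequence of crossings, the most of the 6 that can be at the east bank as the rowboat arrives there on crossing 5 is 5 — never all 6.
So no plan with fewer than 7 crossings exists, and this one achieves 7:
1. Farmer goes to the east bank with crate M2 and crate R6.
2. Farmer goes back to the west bank alone.
3. Farmer goes to the east bank with crate R3 and crate R4.
4. Farmer goes back to the west bank with crate R6.
5. Farmer goes to the east bank with crate K2 and crate K6.
6. Farmer goes back to the west bank with crate M2.
7. Farmer goes to the east bank with crate M2 and crate R6.

7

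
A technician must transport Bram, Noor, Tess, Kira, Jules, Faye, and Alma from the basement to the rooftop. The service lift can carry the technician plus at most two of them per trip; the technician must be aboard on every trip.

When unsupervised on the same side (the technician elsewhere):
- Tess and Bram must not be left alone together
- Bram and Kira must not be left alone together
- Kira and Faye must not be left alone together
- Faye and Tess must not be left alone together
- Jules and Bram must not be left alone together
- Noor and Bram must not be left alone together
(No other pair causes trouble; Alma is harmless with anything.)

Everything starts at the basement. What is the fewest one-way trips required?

Counting alone: the technician can take at most 2 across per trip to the rooftop, so moving all 7 needs at least 4 loaded trips out, with a return between consecutive ones — at least 7 crossings.
The safety rule pushes this higher. Following every safe sequence of crossings, the most of the 7 that can be at the rooftop as the service lift arrives there on crossing 7 is 6 — never all 7.
So no plan with fewer than 9 crossings exists, and this one achieves 9:
1. Technician goes to the rooftop with Bram and Faye.  [the basement: Alma, Jules, Kira, Noor, Tess | the rooftop: Bram, Faye]
2. Technician goes back to the basement alone.  [the basement: Alma, Jules, Kira, Noor, Tess | the rooftop: Bram, Faye]
3. Technician goes to the rooftop with Alma.  [the basement: Jules, Kira, Noor, Tess | the rooftop: Alma, Bram, Faye]
4. Technician goes back to the basement alone.  [the basement: Jules, Kira, Noor, Tess | the rooftop: Alma, Bram, Faye]
5. Technician goes to the rooftop with Noor and Tess.  [the basement: Jules, Kira | the rooftop: Alma, Bram, Faye, Noor, Tess]
6. Technician goes back to the basement with Bram and Faye.  [the basement: Bram, Faye, Jules, Kira | the rooftop: Alma, Noor, Tess]
7. Technician goes to the rooftop with Jules and Kira.  [the basement: Bram, Faye | the rooftop: Alma, Jules, Kira, Noor, Tess]
8. Technician goes back to the basement alone.  [the basement: Bram, Faye | the rooftop: Alma, Jules, Kira, Noor, Tess]
9. Technician goes to the rooftop with Bram and Faye.  [the basement: — | the rooftop: Alma, Bram, Faye, Jules, Kira, Noor, Tess]

9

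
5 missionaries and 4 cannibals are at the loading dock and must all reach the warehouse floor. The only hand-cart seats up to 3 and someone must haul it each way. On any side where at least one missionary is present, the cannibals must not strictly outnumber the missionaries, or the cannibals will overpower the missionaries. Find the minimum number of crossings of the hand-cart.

Counting alone: each trip to the warehouse floor takes at most 3 across and each return brings at least 1 back, so after t trips out (and t−1 returns) at most 3t − (t−1) of the 9 are across; that first reaches 9 at t = 4, so at least 7 crossings are needed.
The plan below uses exactly 7 crossings, so it is optimal:
1. 3 cannibals → the warehouse floor.  (the loading dock: 5M 1C; the warehouse floor: 0M 3C)
2. 1 cannibal ← the loading dock.  (the loading dock: 5M 2C; the warehouse floor: 0M 2C)
3. 3 missionaries → the warehouse floor.  (the loading dock: 2M 2C; the warehouse floor: 3M 2C)
4. 1 missionary ← the loading dock.  (the loading dock: 3M 2C; the warehouse floor: 2M 2C)
5. 2 missionaries and 1 cannibal → the warehouse floor.  (the loading dock: 1M 1C; the warehouse floor: 4M 3C)
6. 1 missionary ← the loading dock.  (the loading dock: 2M 1C; the warehouse floor: 3M 3C)
7. 2 missionaries and 1 cannibal → the warehouse floor.  (the loading dock: 0M 0C; the warehouse floor: 5M 4C)

7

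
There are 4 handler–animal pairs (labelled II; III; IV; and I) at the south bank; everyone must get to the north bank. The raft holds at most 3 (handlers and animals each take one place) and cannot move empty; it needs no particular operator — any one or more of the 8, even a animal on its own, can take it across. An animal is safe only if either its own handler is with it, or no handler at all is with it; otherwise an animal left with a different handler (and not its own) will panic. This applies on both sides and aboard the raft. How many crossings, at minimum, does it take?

Counting alone: each trip to the north bank takes at most 3 across and each return brings at least 1 back, so after t trips out (and t−1 returns) at most 3t − (t−1) of the 8 are across; that first reaches 8 at t = 4, so at least 7 crossings are needed.
The safety rule pushes this higher. Following every safe sequence of crossings, the most of the 8 that can be at the north bank as the raft arrives there on crossing 7 is 7 — never all 8.
So no plan with fewer than 9 crossings exists, and this one achieves 9:
1. animal II and handler II cross → the north bank.
2. handler II crosses ← the south bank.
3. animal III, handler II, and handler III cross → the north bank.
4. animal II and handler II cross ← the south bank.
5. handler I, handler II, and handler IV cross → the north bank.
6. animal III crosses ← the south bank.
7. animal II and animal III cross → the north bank.
8. animal II crosses ← the south bank.
9. animal I, animal II, and animal IV cross → the north bank.

9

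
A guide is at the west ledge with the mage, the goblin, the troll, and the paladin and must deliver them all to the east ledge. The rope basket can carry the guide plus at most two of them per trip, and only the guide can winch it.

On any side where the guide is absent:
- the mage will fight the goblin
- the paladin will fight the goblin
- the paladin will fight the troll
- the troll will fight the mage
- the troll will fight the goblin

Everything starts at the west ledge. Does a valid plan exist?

1. Guide goes to the east ledge with the goblin and the troll.  [the west ledge: the mage, the paladin | the east ledge: the goblin, the troll]
2. Guide goes back to the west ledge with the goblin.  [the west ledge: the goblin, the mage, the paladin | the east ledge: the troll]
3. Guide goes to the east ledge with the mage and the paladin.  [the west ledge: the goblin | the east ledge: the mage, the paladin, the troll]
4. Guide goes back to the west ledge with the troll.  [the west ledge: the goblin, the troll | the east ledge: the mage, the paladin]
5. Guide goes to the east ledge with the goblin and the troll.  [the west ledge: — | the east ledge: the goblin, the mage, the paladin, the troll]

Yes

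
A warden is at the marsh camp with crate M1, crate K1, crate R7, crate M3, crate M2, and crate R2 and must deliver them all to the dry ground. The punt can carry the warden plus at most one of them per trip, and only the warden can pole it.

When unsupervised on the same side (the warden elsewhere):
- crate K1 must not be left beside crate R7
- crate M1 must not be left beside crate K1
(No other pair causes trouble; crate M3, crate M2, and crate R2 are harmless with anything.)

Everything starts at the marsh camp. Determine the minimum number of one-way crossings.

Counting alone: the warden can take at most 1 across per trip to the dry ground, so moving all 6 needs at least 6 loaded trips out, with a return between consecutive ones — at least 11 crossings.
The safety rule pushes this higher. Following every safe sequence of crossings, the most of the 6 that can be at the dry ground as the punt arrives there on crossing 11 is 5 — never all 6.
So no plan with fewer than 13 crossings exists, and this one achieves 13:
1. Warden goes to the dry ground with crate K1.  [the marsh camp: crate M1, crate M2, crate M3, crate R2, crate R7 | the dry ground: crate K1]
2. Warden goes back to the marsh camp alone.  [the marsh camp: crate M1, crate M2, crate M3, crate R2, crate R7 | the dry ground: crate K1]
3. Warden goes to the dry ground with crate M1.  [the marsh camp: crate M2, crate M3, crate R2, crate R7 | the dry ground: crate K1, crate M1]
4. Warden goes back to the marsh camp with crate K1.  [the marsh camp: crate K1, crate M2, crate M3, crate R2, crate R7 | the dry ground: crate M1]
5. Warden goes to the dry ground with crate R7.  [the marsh camp: crate K1, crate M2, crate M3, crate R2 | the dry ground: crate M1, crate R7]
6. Warden goes back to the marsh camp alone.  [the marsh camp: crate K1, crate M2, crate M3, crate R2 | the dry ground: crate M1, crate R7]
7. Warden goes to the dry ground with crate M3.  [the marsh camp: crate K1, crate M2, crate R2 | the dry ground: crate M1, crate M3, crate R7]
8. Warden goes back to the marsh camp alone.  [the marsh camp: crate K1, crate M2, crate R2 | the dry ground: crate M1, crate M3, crate R7]
9. Warden goes to the dry ground with crate M2.  [the marsh camp: crate K1, crate R2 | the dry ground: crate M1, crate M2, crate M3, crate R7]
10. Warden goes back to the marsh camp alone.  [the marsh camp: crate K1, crate R2 | the dry ground: crate M1, crate M2, crate M3, crate R7]
11. Warden goes to the dry ground with crate R2.  [the marsh camp: crate K1 | the dry ground: crate M1, crate M2, crate M3, crate R2, crate R7]
12. Warden goes back to the marsh camp alone.  [the marsh camp: crate K1 | the dry ground: crate M1, crate M2, crate M3, crate R2, crate R7]
13. Warden goes to the dry ground with crate K1.  [the marsh camp: — | the dry ground: crate K1, crate M1, crate M2, crate M3, crate R2, crate R7]

13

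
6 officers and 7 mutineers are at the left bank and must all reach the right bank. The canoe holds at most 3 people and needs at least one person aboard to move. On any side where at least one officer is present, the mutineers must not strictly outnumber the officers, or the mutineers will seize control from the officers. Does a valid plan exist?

No

The mutineers already outnumber the officers at the left bank before anyone moves, so the starting position itself is disallowed.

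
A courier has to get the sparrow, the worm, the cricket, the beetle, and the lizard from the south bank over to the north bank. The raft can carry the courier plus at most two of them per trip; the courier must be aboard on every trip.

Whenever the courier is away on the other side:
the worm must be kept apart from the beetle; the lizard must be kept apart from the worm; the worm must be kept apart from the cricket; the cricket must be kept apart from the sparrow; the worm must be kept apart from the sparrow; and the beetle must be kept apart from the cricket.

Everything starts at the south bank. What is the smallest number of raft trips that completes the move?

7

Counting alone: the courier can take at most 2 across per trip to the north bank, so moving all 5 needs at least 3 loaded trips out, with a return between consecutive ones — at least 5 crossings.
The safety rule pushes this higher. Following every safe sequence of crossings, the most of the 5 that can be at the north bank as the raft arrives there on crossing 5 is 4 — never all 5.
So no plan with fewer than 7 crossings exists, and this one achieves 7:
1. Courier goes to the north bank with the cricket and the worm.  [the south bank: the beetle, the lizard, the sparrow | the north bank: the cricket, the worm]
2. Courier goes back to the south bank with the worm.  [the south bank: the beetle, the lizard, the sparrow, the worm | the north bank: the cricket]
3. Courier goes to the north bank with the lizard and the worm.  [the south bank: the beetle, the sparrow | the north bank: the cricket, the lizard, the worm]
4. Courier goes back to the south bank with the worm.  [the south bank: the beetle, the sparrow, the worm | the north bank: the cricket, the lizard]
5. Courier goes to the north bank with the beetle and the sparrow.  [the south bank: the worm | the north bank: the beetle, the cricket, the lizard, the sparrow]
6. Courier goes back to the south bank with the cricket.  [the south bank: the cricket, the worm | the north bank: the beetle, the lizard, the sparrow]
7. Courier goes to the north bank with the cricket and the worm.  [the south bank: — | the north bank: the beetle, the cricket, the lizard, the sparrow, the worm]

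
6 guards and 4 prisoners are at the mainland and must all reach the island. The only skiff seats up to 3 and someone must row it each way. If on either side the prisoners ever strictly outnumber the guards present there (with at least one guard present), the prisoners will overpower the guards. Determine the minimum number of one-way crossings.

9

Counting alone: each trip to the island takes at most 3 across and each return brings at least 1 back, so after t trips out (and t−1 returns) at most 3t − (t−1) of the 10 are across; that first reaches 10 at t = 5, so at least 9 crossings are needed.
The plan below uses exactly 9 crossings, so it is optimal:
1. 2 prisoners → the island.  (the mainland: 6G 2P; the island: 0G 2P)
2. 1 prisoner ← the mainland.  (the mainland: 6G 3P; the island: 0G 1P)
3. 3 prisoners → the island.  (the mainland: 6G 0P; the island: 0G 4P)
4. 1 prisoner ← the mainland.  (the mainland: 6G 1P; the island: 0G 3P)
5. 3 guards → the island.  (the mainland: 3G 1P; the island: 3G 3P)
6. 1 prisoner ← the mainland.  (the mainland: 3G 2P; the island: 3G 2P)
7. 1 guard and 2 prisoners → the island.  (the mainland: 2G 0P; the island: 4G 4P)
8. 1 prisoner ← the mainland.  (the mainland: 2G 1P; the island: 4G 3P)
9. 2 guards and 1 prisoner → the island.  (the mainland: 0G 0P; the island: 6G 4P)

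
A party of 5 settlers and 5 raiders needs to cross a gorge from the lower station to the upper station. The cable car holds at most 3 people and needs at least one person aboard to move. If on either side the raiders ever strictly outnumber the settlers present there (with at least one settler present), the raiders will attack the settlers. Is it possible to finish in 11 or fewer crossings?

Yes — this plan uses 11 crossings (≤ 11):
1. 2 raiders → the upper station.  (the lower station: 5S 3R; the upper station: 0S 2R)
2. 1 raider ← the lower station.  (the lower station: 5S 4R; the upper station: 0S 1R)
3. 3 raiders → the upper station.  (the lower station: 5S 1R; the upper station: 0S 4R)
4. 1 raider ← the lower station.  (the lower station: 5S 2R; the upper station: 0S 3R)
5. 3 settlers → the upper station.  (the lower station: 2S 2R; the upper station: 3S 3R)
6. 1 settler and 1 raider ← the lower station.  (the lower station: 3S 3R; the upper station: 2S 2R)
7. 3 settlers → the upper station.  (the lower station: 0S 3R; the upper station: 5S 2R)
8. 1 raider ← the lower station.  (the lower station: 0S 4R; the upper station: 5S 1R)
9. 2 raiders → the upper station.  (the lower station: 0S 2R; the upper station: 5S 3R)
10. 1 raider ← the lower station.  (the lower station: 0S 3R; the upper station: 5S 2R)
11. 3 raiders → the upper station.  (the lower station: 0S 0R; the upper station: 5S 5R)

Yes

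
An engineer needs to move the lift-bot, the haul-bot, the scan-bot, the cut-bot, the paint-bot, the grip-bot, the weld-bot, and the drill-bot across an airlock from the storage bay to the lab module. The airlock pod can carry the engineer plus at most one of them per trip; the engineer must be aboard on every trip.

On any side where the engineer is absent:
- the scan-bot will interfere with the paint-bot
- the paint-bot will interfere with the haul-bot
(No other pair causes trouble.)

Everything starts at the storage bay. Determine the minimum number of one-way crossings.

Counting alone: the engineer can take at most 1 across per trip to the lab module, so moving all 8 needs at least 8 loaded trips out, with a return between consecutive ones — at least 15 crossings.
The safety rule pushes this higher. Following every safe sequence of crossings, the most of the 8 that can be at the lab module as the airlock pod arrives there on crossing 15 is 7 — never all 8.
So no plan with fewer than 17 crossings exists, and this one achieves 17:
1. Engineer goes to the lab module with the paint-bot.
2. Engineer goes back to the storage bay alone.
3. Engineer goes to the lab module with the lift-bot.
4. Engineer goes back to the storage bay alone.
5. Engineer goes to the lab module with the haul-bot.
6. Engineer goes back to the storage bay with the paint-bot.
7. Engineer goes to the lab module with the scan-bot.
8. Engineer goes back to the storage bay alone.
9. Engineer goes to the lab module with the cut-bot.
10. Engineer goes back to the storage bay alone.
11. Engineer goes to the lab module with the grip-bot.
12. Engineer goes back to the storage bay alone.
13. Engineer goes to the lab module with the weld-bot.
14. Engineer goes back to the storage bay alone.
15. Engineer goes to the lab module with the drill-bot.
16. Engineer goes back to the storage bay alone.
17. Engineer goes to the lab module with the paint-bot.

17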